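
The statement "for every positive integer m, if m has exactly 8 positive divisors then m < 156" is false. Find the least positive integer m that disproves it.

m = 165

A counterexample is any positive integer m such that m has exactly 8 positive divisors but the claim fails; we check each in order.
For m = 24, 30, 40, 42, …, 138, 152, 154 the conclusion holds.
m = 165: τ(165) = 8; 165 ≥ 156.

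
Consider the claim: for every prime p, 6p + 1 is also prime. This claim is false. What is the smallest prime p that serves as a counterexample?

p = 2: 6p + 1 = 13, prime.
p = 3: 6p + 1 = 19, prime.
p = 5: 6p + 1 = 31, prime.
p = 7: 6p + 1 = 43, prime.
p = 11: 6p + 1 = 67, prime.
p = 13: 6p + 1 = 79, prime.
p = 17: 6p + 1 = 103, prime.
p = 19: 6p + 1 = 115 = 5 × 23, not prime.
So p = 19 is the smallest counterexample.

p = 19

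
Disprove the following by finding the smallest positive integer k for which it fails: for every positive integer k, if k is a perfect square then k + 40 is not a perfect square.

k = 9

Check each positive integer k in order until k is a perfect square but k + 40 is a perfect square.
For k = 1, 4 the conclusion holds.
k = 9: 9 = 3² and 9 + 40 = 49 = 7².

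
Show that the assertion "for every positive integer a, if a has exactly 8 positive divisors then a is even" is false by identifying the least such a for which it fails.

a = 105

We need the least positive integer a for which a has exactly 8 positive divisors but a is odd.
For a = 24, 30, 40, 42, …, 88, 102, 104 the conclusion holds.
a = 105: divisors of 105: 1, 3, 5, 7, 15, 21, 35, 105; 105 is odd.
Hence a = 105 is a counterexample.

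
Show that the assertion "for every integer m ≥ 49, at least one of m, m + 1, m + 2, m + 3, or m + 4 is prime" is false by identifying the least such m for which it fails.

We need the least integer m ≥ 49 for which m, m + 1, m + 2, m + 3, m + 4 are all composite.
m = 49: 53 is prime.
m = 50: 53 is prime.
m = 51: 53 is prime.
m = 52: 53 is prime.
m = 53: 53 is prime.
m = 54: 54 = 2 × 27; 55 = 5 × 11; 56 = 2 × 28; 57 = 3 × 19; 58 = 2 × 29 — all composite.

m = 54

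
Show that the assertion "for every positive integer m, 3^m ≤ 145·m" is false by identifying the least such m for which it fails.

m = 7

m = 1: 3^m = 3 and 145·m = 145, so 3 ≤ 145.
m = 2: 3^m = 9 and 145·m = 290, so 9 ≤ 290.
m = 3: 3^m = 27 and 145·m = 435, so 27 ≤ 435.
m = 4: 3^m = 81 and 145·m = 580, so 81 ≤ 580.
m = 5: 3^m = 243 and 145·m = 725, so 243 ≤ 725.
m = 6: 3^m = 729 and 145·m = 870, so 729 ≤ 870.
m = 7: 3^m = 2187 and 145·m = 1015, so 2187 > 1015.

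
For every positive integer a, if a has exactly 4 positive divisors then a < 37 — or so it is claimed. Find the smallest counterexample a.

For a = 6, 8, 10, 14, …, 33, 34, 35 the conclusion holds.
a = 38: τ(38) = 4; 38 ≥ 37.
Hence a = 38 is a counterexample.

a = 38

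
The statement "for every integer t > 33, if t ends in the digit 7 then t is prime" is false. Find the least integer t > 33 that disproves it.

t = 57

A counterexample is any integer t > 33 such that t ends in the digit 7 but t is not prime; we check each in order.
t = 37: 37 ends in 7 and is prime.
t = 47: 47 ends in 7 and is prime.
t = 57: 57 ends in 7; 57 = 3 × 19, composite.
Thus t = 57 disproves the claim, and no smaller t works.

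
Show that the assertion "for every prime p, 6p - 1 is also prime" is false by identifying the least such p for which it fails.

We need the least prime p for which 6p - 1 is not prime.
The first 4 eligible values, up to p = 7, all satisfy the conclusion.
p = 11: 6p - 1 = 65 = 5 × 13, not prime.

p = 11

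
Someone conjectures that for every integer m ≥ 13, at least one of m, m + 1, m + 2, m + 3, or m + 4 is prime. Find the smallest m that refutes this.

Check each integer m ≥ 13 in order until m, m + 1, m + 2, m + 3, m + 4 are all composite.
For m = 13, 14, 15, 16, …, 21, 22, 23 the conclusion holds.
m = 24: 24 = 2 × 12; 25 = 5 × 5; 26 = 2 × 13; 27 = 3 × 9; 28 = 2 × 14 — all composite.

m = 24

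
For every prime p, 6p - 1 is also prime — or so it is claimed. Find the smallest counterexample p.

The first 4 eligible values, up to p = 7, all satisfy the conclusion.
p = 11: 6p - 1 = 65 = 5 × 13, not prime.

p = 11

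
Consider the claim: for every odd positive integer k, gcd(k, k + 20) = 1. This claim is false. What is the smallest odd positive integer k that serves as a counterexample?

k = 5

For k = 1, 3 the conclusion holds.
k = 5: gcd(5, 25) = 5.
So k = 5 is the smallest counterexample.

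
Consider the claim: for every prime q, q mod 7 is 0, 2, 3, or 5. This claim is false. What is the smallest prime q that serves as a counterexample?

We need the least prime q for which the claim fails.
For q = 2, 3, 5, 7 the conclusion holds.
q = 11: 11 mod 7 = 4 — not in {0, 2, 3, 5}.
Hence q = 11 is a counterexample.

q = 11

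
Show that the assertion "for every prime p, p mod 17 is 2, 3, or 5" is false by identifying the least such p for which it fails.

We need the least prime p for which the claim fails.
For p = 2, 3, 5 the conclusion holds.
p = 7: 7 mod 17 = 7 — not in {2, 3, 5}.

p = 7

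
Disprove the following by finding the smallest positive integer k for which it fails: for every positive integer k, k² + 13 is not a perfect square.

Check each positive integer k in order until k² + 13 is a perfect square.
k = 1: 1² + 13 = 14, not a perfect square.
k = 2: 2² + 13 = 17, not a perfect square.
k = 3: 3² + 13 = 22, not a perfect square.
k = 4: 4² + 13 = 29, not a perfect square.
k = 5: 5² + 13 = 38, not a perfect square.
k = 6: 6² + 13 = 49 = 7², a perfect square.
Hence k = 6 is a counterexample.

k = 6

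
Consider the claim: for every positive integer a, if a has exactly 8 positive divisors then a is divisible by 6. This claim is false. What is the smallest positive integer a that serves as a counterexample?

A counterexample is any positive integer a such that a has exactly 8 positive divisors but a is not divisible by 6; we check each in order.
For a = 24, 30 the conclusion holds.
a = 40: τ(40) = 8; 40 mod 6 = 4.
Thus a = 40 disproves the claim, and no smaller a works.

a = 40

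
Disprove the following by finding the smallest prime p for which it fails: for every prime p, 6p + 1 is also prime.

p = 19

A counterexample is any prime p such that 6p + 1 is not prime; we check each in order.
The first 7 eligible values, up to p = 17, all satisfy the conclusion.
p = 19: 6p + 1 = 115 = 5 × 23, not prime.
So p = 19 is the smallest counterexample.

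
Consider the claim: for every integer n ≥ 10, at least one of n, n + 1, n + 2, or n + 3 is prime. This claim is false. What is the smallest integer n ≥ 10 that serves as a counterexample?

n = 24

For n = 10, 11, 12, 13, …, 21, 22, 23 the conclusion holds.
n = 24: 24 = 2 × 12; 25 = 5 × 5; 26 = 2 × 13; 27 = 3 × 9 — all composite.
Thus n = 24 disproves the claim, and no smaller n works.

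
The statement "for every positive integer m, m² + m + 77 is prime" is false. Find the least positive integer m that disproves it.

m = 6

We need the least positive integer m for which m² + m + 77 is not prime.
m = 1: m² + m + 77 = 79, prime.
m = 2: m² + m + 77 = 83, prime.
m = 3: m² + m + 77 = 89, prime.
m = 4: m² + m + 77 = 97, prime.
m = 5: m² + m + 77 = 107, prime.
m = 6: m² + m + 77 = 119 = 7 × 17, composite.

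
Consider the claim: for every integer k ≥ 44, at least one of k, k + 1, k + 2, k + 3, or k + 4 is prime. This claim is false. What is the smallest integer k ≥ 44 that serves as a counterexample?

A counterexample is any integer k ≥ 44 such that k, k + 1, k + 2, k + 3, k + 4 are all composite; we check each in order.
The first 4 eligible values, up to k = 47, all satisfy the conclusion.
k = 48: 48 = 2 × 24; 49 = 7 × 7; 50 = 2 × 25; 51 = 3 × 17; 52 = 2 × 26 — all composite.
Hence k = 48 is a counterexample.

k = 48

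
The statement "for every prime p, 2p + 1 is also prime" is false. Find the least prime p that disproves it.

A counterexample is any prime p such that 2p + 1 is not prime; we check each in order.
p = 2: 2p + 1 = 5, prime.
p = 3: 2p + 1 = 7, prime.
p = 5: 2p + 1 = 11, prime.
p = 7: 2p + 1 = 15 = 3 × 5, not prime.
So p = 7 is the smallest counterexample.

p = 7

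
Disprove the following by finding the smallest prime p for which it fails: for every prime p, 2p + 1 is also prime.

p = 7

For p = 2, 3, 5 the conclusion holds.
p = 7: 2p + 1 = 15 = 3 × 5, not prime.
So p = 7 is the smallest counterexample.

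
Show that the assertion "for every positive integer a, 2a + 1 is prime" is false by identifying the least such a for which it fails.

We need the least positive integer a for which 2a + 1 is not prime.
a = 1: 2a + 1 = 3, prime.
a = 2: 2a + 1 = 5, prime.
a = 3: 2a + 1 = 7, prime.
a = 4: 2a + 1 = 9 = 3 × 3, composite.
So a = 4 is the smallest counterexample.

a = 4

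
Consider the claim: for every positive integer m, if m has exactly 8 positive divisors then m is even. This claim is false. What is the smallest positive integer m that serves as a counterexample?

Check each positive integer m in order until m has exactly 8 positive divisors but m is odd.
The first 12 eligible values, up to m = 104, all satisfy the conclusion.
m = 105: divisors of 105: 1, 3, 5, 7, 15, 21, 35, 105; 105 is odd.

m = 105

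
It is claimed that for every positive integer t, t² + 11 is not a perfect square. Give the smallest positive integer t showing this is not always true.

t = 5

A counterexample is any positive integer t such that t² + 11 is a perfect square; we check each in order.
For t = 1, 2, 3, 4 the conclusion holds.
t = 5: 5² + 11 = 36 = 6², a perfect square.
So t = 5 is the smallest counterexample.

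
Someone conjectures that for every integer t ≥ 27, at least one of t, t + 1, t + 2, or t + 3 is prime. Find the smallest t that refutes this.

t = 32

t = 27: 29 is prime.
t = 28: 29 is prime.
t = 29: 29 is prime.
t = 30: 31 is prime.
t = 31: 31 is prime.
t = 32: 32 = 2 × 16; 33 = 3 × 11; 34 = 2 × 17; 35 = 5 × 7 — all composite.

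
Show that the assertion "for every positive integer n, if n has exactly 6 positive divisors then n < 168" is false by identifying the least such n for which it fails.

The first 23 eligible values, up to n = 164, all satisfy the conclusion.
n = 171: τ(171) = 6; 171 ≥ 168.
Thus n = 171 disproves the claim, and no smaller n works.

n = 171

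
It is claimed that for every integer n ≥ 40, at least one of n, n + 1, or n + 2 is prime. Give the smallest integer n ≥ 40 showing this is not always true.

n = 44

Check each integer n ≥ 40 in order until n, n + 1, n + 2 are all composite.
The first 4 eligible values, up to n = 43, all satisfy the conclusion.
n = 44: 44 = 2 × 22; 45 = 3 × 15; 46 = 2 × 23 — all composite.
Hence n = 44 is a counterexample.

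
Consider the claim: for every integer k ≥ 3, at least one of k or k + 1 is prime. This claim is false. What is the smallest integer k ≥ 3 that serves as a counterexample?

k = 8

For k = 3, 4, 5, 6, 7 the conclusion holds.
k = 8: 8 = 2 × 4; 9 = 3 × 3 — both composite.
Hence k = 8 is a counterexample.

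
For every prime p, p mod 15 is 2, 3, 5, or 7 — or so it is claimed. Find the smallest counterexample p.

Check each prime p in order until the claim fails.
For p = 2, 3, 5, 7 the conclusion holds.
p = 11: 11 mod 15 = 11 — not in {2, 3, 5, 7}.
Hence p = 11 is a counterexample.

p = 11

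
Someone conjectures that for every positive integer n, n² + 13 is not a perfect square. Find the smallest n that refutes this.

Check each positive integer n in order until n² + 13 is a perfect square.
For n = 1, 2, 3, 4, 5 the conclusion holds.
n = 6: 6² + 13 = 49 = 7², a perfect square.
Hence n = 6 is a counterexample.

n = 6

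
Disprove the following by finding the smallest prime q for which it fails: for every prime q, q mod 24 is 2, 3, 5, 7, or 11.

A counterexample is any prime q such that the claim fails; we check each in order.
For q = 2, 3, 5, 7, 11 the conclusion holds.
q = 13: 13 mod 24 = 13 — not in {2, 3, 5, 7, 11}.
So q = 13 is the smallest counterexample.

q = 13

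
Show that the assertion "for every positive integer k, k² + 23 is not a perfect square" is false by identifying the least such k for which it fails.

k = 11

The first 10 eligible values, up to k = 10, all satisfy the conclusion.
k = 11: 11² + 23 = 144 = 12², a perfect square.
So k = 11 is the smallest counterexample.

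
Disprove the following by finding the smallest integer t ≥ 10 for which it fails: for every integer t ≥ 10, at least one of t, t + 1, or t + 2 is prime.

The first 4 eligible values, up to t = 13, all satisfy the conclusion.
t = 14: 14 = 2 × 7; 15 = 3 × 5; 16 = 2 × 8 — all composite.

t = 14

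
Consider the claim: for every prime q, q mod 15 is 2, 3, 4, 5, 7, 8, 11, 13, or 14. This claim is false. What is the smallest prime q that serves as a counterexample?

q = 31

For q = 2, 3, 5, 7, 11, 13, 17, 19, 23, 29 the conclusion holds.
q = 31: 31 mod 15 = 1 — not in {2, 3, 4, 5, 7, 8, 11, 13, 14}.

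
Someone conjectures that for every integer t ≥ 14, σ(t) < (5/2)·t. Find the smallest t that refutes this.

For t = 14, 15, 16, 17, 18, 19, 20, 21, 22, 23 the conclusion holds.
t = 24: σ(24) = 60; 60 ≥ 60.
Thus t = 24 disproves the claim, and no smaller t works.

t = 24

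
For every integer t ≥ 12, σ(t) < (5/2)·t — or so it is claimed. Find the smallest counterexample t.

t = 24

The first 12 eligible values, up to t = 23, all satisfy the conclusion.
t = 24: σ(24) = 60; 60 ≥ 60.
Thus t = 24 disproves the claim, and no smaller t works.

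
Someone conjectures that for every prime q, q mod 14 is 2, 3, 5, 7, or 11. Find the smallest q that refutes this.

The first 5 eligible values, up to q = 11, all satisfy the conclusion.
q = 13: 13 mod 14 = 13 — not in {2, 3, 5, 7, 11}.
Hence q = 13 is a counterexample.

q = 13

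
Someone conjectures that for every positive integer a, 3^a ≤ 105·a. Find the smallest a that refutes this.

a = 6

Check each positive integer a in order until 3^a > 105·a.
The first 5 eligible values, up to a = 5, all satisfy the conclusion.
a = 6: 3^a = 729 and 105·a = 630, so 729 > 630.
Hence a = 6 is a counterexample.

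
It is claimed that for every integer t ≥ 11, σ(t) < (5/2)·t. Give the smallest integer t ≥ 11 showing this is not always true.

t = 24

We need the least integer t ≥ 11 for which the claim fails.
For t = 11, 12, 13, 14, …, 21, 22, 23 the conclusion holds.
t = 24: σ(24) = 60; 60 ≥ 60.
So t = 24 is the smallest counterexample.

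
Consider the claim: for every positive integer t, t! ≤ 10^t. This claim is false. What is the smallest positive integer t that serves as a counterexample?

t = 25

We need the least positive integer t for which t! > 10^t.
For t = 1, 2, 3, 4, …, 22, 23, 24 the conclusion holds.
t = 25: t! = 15511210043330985984000000 and 10^t = 10000000000000000000000000, so 15511210043330985984000000 > 10000000000000000000000000.
Hence t = 25 is a counterexample.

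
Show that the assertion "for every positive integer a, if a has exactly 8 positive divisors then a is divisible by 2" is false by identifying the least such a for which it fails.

a = 105

We need the least positive integer a for which a has exactly 8 positive divisors but a is not divisible by 2.
The first 12 eligible values, up to a = 104, all satisfy the conclusion.
a = 105: τ(105) = 8; 105 mod 2 = 1.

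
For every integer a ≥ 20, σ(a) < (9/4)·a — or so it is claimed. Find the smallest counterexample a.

a = 24

Check each integer a ≥ 20 in order until the claim fails.
a = 20: σ(20) = 42; 42 < 45.
a = 21: σ(21) = 32; 32 < 189/4.
a = 22: σ(22) = 36; 36 < 99/2.
a = 23: σ(23) = 24; 24 < 207/4.
a = 24: σ(24) = 60; 60 ≥ 54.
Hence a = 24 is a counterexample.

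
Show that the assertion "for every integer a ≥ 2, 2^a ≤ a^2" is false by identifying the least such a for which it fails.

a = 5

We need the least integer a ≥ 2 for which 2^a > a^2.
a = 2: 2^a = 4 and a^2 = 4, so 4 ≤ 4.
a = 3: 2^a = 8 and a^2 = 9, so 8 ≤ 9.
a = 4: 2^a = 16 and a^2 = 16, so 16 ≤ 16.
a = 5: 2^a = 32 and a^2 = 25, so 32 > 25.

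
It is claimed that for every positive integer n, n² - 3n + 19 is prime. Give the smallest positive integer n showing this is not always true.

n = 18

Check each positive integer n in order until n² - 3n + 19 is not prime.
For n = 1, 2, 3, 4, …, 15, 16, 17 the conclusion holds.
n = 18: n² - 3n + 19 = 289 = 17 × 17, composite.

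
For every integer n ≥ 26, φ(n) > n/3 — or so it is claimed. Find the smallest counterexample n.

n = 30

For n = 26, 27, 28, 29 the conclusion holds.
n = 30: φ(30) = 8 and 30/3 = 10, so φ(30) ≤ 30/3.
Thus n = 30 disproves the claim, and no smaller n works.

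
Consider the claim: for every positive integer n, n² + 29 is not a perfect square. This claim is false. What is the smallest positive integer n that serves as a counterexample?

n = 14

For n = 1, 2, 3, 4, …, 11, 12, 13 the conclusion holds.
n = 14: 14² + 29 = 225 = 15², a perfect square.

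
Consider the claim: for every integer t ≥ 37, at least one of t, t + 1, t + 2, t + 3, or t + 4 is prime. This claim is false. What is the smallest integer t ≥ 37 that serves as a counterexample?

Check each integer t ≥ 37 in order until t, t + 1, t + 2, t + 3, t + 4 are all composite.
For t = 37, 38, 39, 40, …, 45, 46, 47 the conclusion holds.
t = 48: 48 = 2 × 24; 49 = 7 × 7; 50 = 2 × 25; 51 = 3 × 17; 52 = 2 × 26 — all composite.
Hence t = 48 is a counterexample.

t = 48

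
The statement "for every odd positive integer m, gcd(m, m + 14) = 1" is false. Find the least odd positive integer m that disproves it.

m = 1: gcd(1, 15) = 1.
m = 3: gcd(3, 17) = 1.
m = 5: gcd(5, 19) = 1.
m = 7: gcd(7, 21) = 7.

m = 7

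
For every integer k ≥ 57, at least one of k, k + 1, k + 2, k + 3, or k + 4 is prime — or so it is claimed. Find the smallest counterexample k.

We need the least integer k ≥ 57 for which k, k + 1, k + 2, k + 3, k + 4 are all composite.
k = 57: 59 is prime.
k = 58: 59 is prime.
k = 59: 59 is prime.
k = 60: 61 is prime.
k = 61: 61 is prime.
k = 62: 62 = 2 × 31; 63 = 3 × 21; 64 = 2 × 32; 65 = 5 × 13; 66 = 2 × 33 — all composite.
Thus k = 62 disproves the claim, and no smaller k works.

k = 62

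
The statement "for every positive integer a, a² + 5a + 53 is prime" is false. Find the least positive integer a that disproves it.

a = 3

We need the least positive integer a for which a² + 5a + 53 is not prime.
For a = 1, 2 the conclusion holds.
a = 3: a² + 5a + 53 = 77 = 7 × 11, composite.
Hence a = 3 is a counterexample.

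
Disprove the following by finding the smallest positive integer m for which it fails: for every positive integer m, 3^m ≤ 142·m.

Check each positive integer m in order until 3^m > 142·m.
The first 6 eligible values, up to m = 6, all satisfy the conclusion.
m = 7: 3^m = 2187 and 142·m = 994, so 2187 > 994.

m = 7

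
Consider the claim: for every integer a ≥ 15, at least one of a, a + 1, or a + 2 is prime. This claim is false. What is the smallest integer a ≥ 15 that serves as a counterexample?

Check each integer a ≥ 15 in order until a, a + 1, a + 2 are all composite.
For a = 15, 16, 17, 18, 19 the conclusion holds.
a = 20: 20 = 2 × 10; 21 = 3 × 7; 22 = 2 × 11 — all composite.

a = 20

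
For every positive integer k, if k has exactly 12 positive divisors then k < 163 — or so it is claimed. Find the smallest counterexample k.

Check each positive integer k in order until k has exactly 12 positive divisors but the claim fails.
For k = 60, 72, 84, 90, …, 150, 156, 160 the conclusion holds.
k = 198: τ(198) = 12; 198 ≥ 163.
So k = 198 is the smallest counterexample.

k = 198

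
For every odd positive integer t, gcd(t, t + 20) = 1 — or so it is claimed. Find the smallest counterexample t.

t = 5

t = 1: gcd(1, 21) = 1.
t = 3: gcd(3, 23) = 1.
t = 5: gcd(5, 25) = 5.
Hence t = 5 is a counterexample.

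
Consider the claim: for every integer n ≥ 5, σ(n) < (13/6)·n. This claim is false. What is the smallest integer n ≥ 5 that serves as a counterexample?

We need the least integer n ≥ 5 for which the claim fails.
The first 7 eligible values, up to n = 11, all satisfy the conclusion.
n = 12: σ(12) = 28; 28 ≥ 26.

n = 12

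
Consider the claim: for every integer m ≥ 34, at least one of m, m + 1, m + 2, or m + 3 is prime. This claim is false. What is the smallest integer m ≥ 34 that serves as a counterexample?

Check each integer m ≥ 34 in order until m, m + 1, m + 2, m + 3 are all composite.
The first 14 eligible values, up to m = 47, all satisfy the conclusion.
m = 48: 48 = 2 × 24; 49 = 7 × 7; 50 = 2 × 25; 51 = 3 × 17 — all composite.

m = 48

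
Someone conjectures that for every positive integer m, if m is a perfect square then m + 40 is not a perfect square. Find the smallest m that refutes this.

m = 9

A counterexample is any positive integer m such that m is a perfect square but m + 40 is a perfect square; we check each in order.
For m = 1, 4 the conclusion holds.
m = 9: 9 = 3² and 9 + 40 = 49 = 7².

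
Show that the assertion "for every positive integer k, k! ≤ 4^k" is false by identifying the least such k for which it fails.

We need the least positive integer k for which k! > 4^k.
For k = 1, 2, 3, 4, 5, 6, 7, 8 the conclusion holds.
k = 9: k! = 362880 and 4^k = 262144, so 362880 > 262144.

k = 9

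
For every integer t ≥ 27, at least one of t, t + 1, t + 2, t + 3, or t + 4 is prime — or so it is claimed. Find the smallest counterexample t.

We need the least integer t ≥ 27 for which t, t + 1, t + 2, t + 3, t + 4 are all composite.
For t = 27, 28, 29, 30, 31 the conclusion holds.
t = 32: 32 = 2 × 16; 33 = 3 × 11; 34 = 2 × 17; 35 = 5 × 7; 36 = 2 × 18 — all composite.
Hence t = 32 is a counterexample.

t = 32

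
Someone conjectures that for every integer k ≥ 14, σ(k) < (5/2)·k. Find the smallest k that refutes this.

Check each integer k ≥ 14 in order until the claim fails.
For k = 14, 15, 16, 17, 18, 19, 20, 21, 22, 23 the conclusion holds.
k = 24: σ(24) = 60; 60 ≥ 60.
So k = 24 is the smallest counterexample.

k = 24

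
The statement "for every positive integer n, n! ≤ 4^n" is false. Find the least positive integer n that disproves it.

We need the least positive integer n for which n! > 4^n.
The first 8 eligible values, up to n = 8, all satisfy the conclusion.
n = 9: n! = 362880 and 4^n = 262144, so 362880 > 262144.
Thus n = 9 disproves the claim, and no smaller n works.

n = 9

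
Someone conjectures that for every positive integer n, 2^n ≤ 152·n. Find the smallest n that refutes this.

n = 11

For n = 1, 2, 3, 4, 5, 6, 7, 8, 9, 10 the conclusion holds.
n = 11: 2^n = 2048 and 152·n = 1672, so 2048 > 1672.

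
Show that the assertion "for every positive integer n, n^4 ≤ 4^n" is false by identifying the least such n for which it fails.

n = 3

Check each positive integer n in order until n^4 > 4^n.
n = 1: n^4 = 1 and 4^n = 4, so 1 ≤ 4.
n = 2: n^4 = 16 and 4^n = 16, so 16 ≤ 16.
n = 3: n^4 = 81 and 4^n = 64, so 81 > 64.
Thus n = 3 disproves the claim, and no smaller n works.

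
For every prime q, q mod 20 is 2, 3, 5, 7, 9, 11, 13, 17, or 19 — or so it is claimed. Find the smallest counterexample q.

q = 41

For q = 2, 3, 5, 7, …, 29, 31, 37 the conclusion holds.
q = 41: 41 mod 20 = 1 — not in {2, 3, 5, 7, 9, 11, 13, 17, 19}.
So q = 41 is the smallest counterexample.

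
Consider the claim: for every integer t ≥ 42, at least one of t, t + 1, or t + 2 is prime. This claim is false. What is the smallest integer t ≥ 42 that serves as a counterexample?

t = 44

Check each integer t ≥ 42 in order until t, t + 1, t + 2 are all composite.
For t = 42, 43 the conclusion holds.
t = 44: 44 = 2 × 22; 45 = 3 × 15; 46 = 2 × 23 — all composite.
Hence t = 44 is a counterexample.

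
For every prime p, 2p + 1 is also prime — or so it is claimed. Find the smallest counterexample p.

Check each prime p in order until 2p + 1 is not prime.
For p = 2, 3, 5 the conclusion holds.
p = 7: 2p + 1 = 15 = 3 × 5, not prime.
Thus p = 7 disproves the claim, and no smaller p works.

p = 7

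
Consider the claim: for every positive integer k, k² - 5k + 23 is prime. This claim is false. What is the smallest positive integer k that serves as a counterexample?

k = 19

We need the least positive integer k for which k² - 5k + 23 is not prime.
The first 18 eligible values, up to k = 18, all satisfy the conclusion.
k = 19: k² - 5k + 23 = 289 = 17 × 17, composite.
Hence k = 19 is a counterexample.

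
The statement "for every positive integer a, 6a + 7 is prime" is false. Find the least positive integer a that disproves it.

a = 3

A counterexample is any positive integer a such that 6a + 7 is not prime; we check each in order.
a = 1: 6a + 7 = 13, prime.
a = 2: 6a + 7 = 19, prime.
a = 3: 6a + 7 = 25 = 5 × 5, composite.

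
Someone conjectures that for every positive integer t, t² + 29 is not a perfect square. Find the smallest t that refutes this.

t = 14

A counterexample is any positive integer t such that t² + 29 is a perfect square; we check each in order.
For t = 1, 2, 3, 4, …, 11, 12, 13 the conclusion holds.
t = 14: 14² + 29 = 225 = 15², a perfect square.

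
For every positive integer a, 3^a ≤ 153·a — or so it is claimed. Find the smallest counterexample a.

a = 7

We need the least positive integer a for which 3^a > 153·a.
a = 1: 3^a = 3 and 153·a = 153, so 3 ≤ 153.
a = 2: 3^a = 9 and 153·a = 306, so 9 ≤ 306.
a = 3: 3^a = 27 and 153·a = 459, so 27 ≤ 459.
a = 4: 3^a = 81 and 153·a = 612, so 81 ≤ 612.
a = 5: 3^a = 243 and 153·a = 765, so 243 ≤ 765.
a = 6: 3^a = 729 and 153·a = 918, so 729 ≤ 918.
a = 7: 3^a = 2187 and 153·a = 1071, so 2187 > 1071.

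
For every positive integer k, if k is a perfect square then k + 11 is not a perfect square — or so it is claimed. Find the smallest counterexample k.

k = 25

We need the least positive integer k for which k is a perfect square but k + 11 is a perfect square.
For k = 1, 4, 9, 16 the conclusion holds.
k = 25: 25 = 5² and 25 + 11 = 36 = 6².
Thus k = 25 disproves the claim, and no smaller k works.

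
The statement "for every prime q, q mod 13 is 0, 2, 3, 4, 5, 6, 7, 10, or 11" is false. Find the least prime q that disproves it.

Check each prime q in order until the claim fails.
For q = 2, 3, 5, 7, …, 37, 41, 43 the conclusion holds.
q = 47: 47 mod 13 = 8 — not in {0, 2, 3, 4, 5, 6, 7, 10, 11}.

q = 47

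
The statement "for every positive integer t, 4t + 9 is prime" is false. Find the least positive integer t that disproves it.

Check each positive integer t in order until 4t + 9 is not prime.
For t = 1, 2 the conclusion holds.
t = 3: 4t + 9 = 21 = 3 × 7, composite.
Thus t = 3 disproves the claim, and no smaller t works.

t = 3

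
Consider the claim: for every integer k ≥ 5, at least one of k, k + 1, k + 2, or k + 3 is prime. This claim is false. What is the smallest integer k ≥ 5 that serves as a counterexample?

k = 24

For k = 5, 6, 7, 8, …, 21, 22, 23 the conclusion holds.
k = 24: 24 = 2 × 12; 25 = 5 × 5; 26 = 2 × 13; 27 = 3 × 9 — all composite.
So k = 24 is the smallest counterexample.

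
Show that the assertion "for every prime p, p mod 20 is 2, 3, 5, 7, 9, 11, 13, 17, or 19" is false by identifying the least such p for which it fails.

Check each prime p in order until the claim fails.
For p = 2, 3, 5, 7, …, 29, 31, 37 the conclusion holds.
p = 41: 41 mod 20 = 1 — not in {2, 3, 5, 7, 9, 11, 13, 17, 19}.
Thus p = 41 disproves the claim, and no smaller p works.

p = 41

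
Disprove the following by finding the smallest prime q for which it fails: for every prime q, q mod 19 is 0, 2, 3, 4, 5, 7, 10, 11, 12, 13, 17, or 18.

q = 47

For q = 2, 3, 5, 7, …, 37, 41, 43 the conclusion holds.
q = 47: 47 mod 19 = 9 — not in {0, 2, 3, 4, 5, 7, 10, 11, 12, 13, 17, 18}.
So q = 47 is the smallest counterexample.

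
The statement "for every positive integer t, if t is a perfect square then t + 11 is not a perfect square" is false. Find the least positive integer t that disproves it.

Check each positive integer t in order until t is a perfect square but t + 11 is a perfect square.
For t = 1, 4, 9, 16 the conclusion holds.
t = 25: 25 = 5² and 25 + 11 = 36 = 6².

t = 25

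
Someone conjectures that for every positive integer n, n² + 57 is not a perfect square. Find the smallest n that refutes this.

n = 8

We need the least positive integer n for which n² + 57 is a perfect square.
n = 1: 1² + 57 = 58, not a perfect square.
n = 2: 2² + 57 = 61, not a perfect square.
n = 3: 3² + 57 = 66, not a perfect square.
n = 4: 4² + 57 = 73, not a perfect square.
n = 5: 5² + 57 = 82, not a perfect square.
n = 6: 6² + 57 = 93, not a perfect square.
n = 7: 7² + 57 = 106, not a perfect square.
n = 8: 8² + 57 = 121 = 11², a perfect square.
Thus n = 8 disproves the claim, and no smaller n works.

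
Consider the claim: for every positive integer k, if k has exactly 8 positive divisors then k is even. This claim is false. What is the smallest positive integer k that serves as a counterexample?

We need the least positive integer k for which k has exactly 8 positive divisors but k is odd.
For k = 24, 30, 40, 42, …, 88, 102, 104 the conclusion holds.
k = 105: divisors of 105: 1, 3, 5, 7, 15, 21, 35, 105; 105 is odd.

k = 105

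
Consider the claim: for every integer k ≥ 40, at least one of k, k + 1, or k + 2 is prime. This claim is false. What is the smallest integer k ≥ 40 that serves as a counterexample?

k = 44

For k = 40, 41, 42, 43 the conclusion holds.
k = 44: 44 = 2 × 22; 45 = 3 × 15; 46 = 2 × 23 — all composite.
Thus k = 44 disproves the claim, and no smaller k works.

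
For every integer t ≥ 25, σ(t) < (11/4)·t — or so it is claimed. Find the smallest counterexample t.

t = 60

We need the least integer t ≥ 25 for which the claim fails.
The first 35 eligible values, up to t = 59, all satisfy the conclusion.
t = 60: σ(60) = 168; 168 ≥ 165.
So t = 60 is the smallest counterexample.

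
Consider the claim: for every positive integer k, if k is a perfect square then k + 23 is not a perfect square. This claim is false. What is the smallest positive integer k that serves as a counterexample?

k = 121

A counterexample is any positive integer k such that k is a perfect square but k + 23 is a perfect square; we check each in order.
For k = 1, 4, 9, 16, 25, 36, 49, 64, 81, 100 the conclusion holds.
k = 121: 121 = 11² and 121 + 23 = 144 = 12².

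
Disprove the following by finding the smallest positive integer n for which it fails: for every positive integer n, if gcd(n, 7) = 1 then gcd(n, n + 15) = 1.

n = 3

We need the least positive integer n for which gcd(n, 7) = 1 but gcd(n, n + 15) > 1.
n = 1: gcd(1, 16) = 1.
n = 2: gcd(2, 17) = 1.
n = 3: gcd(3, 18) = 3.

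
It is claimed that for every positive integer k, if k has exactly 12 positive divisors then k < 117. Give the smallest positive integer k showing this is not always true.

k = 126

Check each positive integer k in order until k has exactly 12 positive divisors but the claim fails.
For k = 60, 72, 84, 90, 96, 108 the conclusion holds.
k = 126: τ(126) = 12; 126 ≥ 117.
Hence k = 126 is a counterexample.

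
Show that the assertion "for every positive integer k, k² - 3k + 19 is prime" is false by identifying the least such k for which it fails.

For k = 1, 2, 3, 4, …, 15, 16, 17 the conclusion holds.
k = 18: k² - 3k + 19 = 289 = 17 × 17, composite.

k = 18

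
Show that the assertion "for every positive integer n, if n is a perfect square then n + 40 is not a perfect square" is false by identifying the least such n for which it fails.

For n = 1, 4 the conclusion holds.
n = 9: 9 = 3² and 9 + 40 = 49 = 7².
Hence n = 9 is a counterexample.

n = 9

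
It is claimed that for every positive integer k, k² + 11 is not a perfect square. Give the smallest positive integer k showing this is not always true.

A counterexample is any positive integer k such that k² + 11 is a perfect square; we check each in order.
k = 1: 1² + 11 = 12, not a perfect square.
k = 2: 2² + 11 = 15, not a perfect square.
k = 3: 3² + 11 = 20, not a perfect square.
k = 4: 4² + 11 = 27, not a perfect square.
k = 5: 5² + 11 = 36 = 6², a perfect square.
Hence k = 5 is a counterexample.

k = 5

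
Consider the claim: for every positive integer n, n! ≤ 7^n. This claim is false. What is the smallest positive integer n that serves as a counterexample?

For n = 1, 2, 3, 4, …, 14, 15, 16 the conclusion holds.
n = 17: n! = 355687428096000 and 7^n = 232630513987207, so 355687428096000 > 232630513987207.

n = 17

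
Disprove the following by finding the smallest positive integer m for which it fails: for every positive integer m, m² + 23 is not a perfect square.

For m = 1, 2, 3, 4, 5, 6, 7, 8, 9, 10 the conclusion holds.
m = 11: 11² + 23 = 144 = 12², a perfect square.
So m = 11 is the smallest counterexample.

m = 11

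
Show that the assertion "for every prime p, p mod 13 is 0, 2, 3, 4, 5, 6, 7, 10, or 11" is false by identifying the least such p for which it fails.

p = 47

For p = 2, 3, 5, 7, …, 37, 41, 43 the conclusion holds.
p = 47: 47 mod 13 = 8 — not in {0, 2, 3, 4, 5, 6, 7, 10, 11}.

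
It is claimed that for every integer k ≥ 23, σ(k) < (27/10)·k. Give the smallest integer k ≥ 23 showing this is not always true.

k = 60

A counterexample is any integer k ≥ 23 such that the claim fails; we check each in order.
For k = 23, 24, 25, 26, …, 57, 58, 59 the conclusion holds.
k = 60: σ(60) = 168; 168 ≥ 162.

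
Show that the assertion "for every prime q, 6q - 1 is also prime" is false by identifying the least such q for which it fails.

A counterexample is any prime q such that 6q - 1 is not prime; we check each in order.
For q = 2, 3, 5, 7 the conclusion holds.
q = 11: 6q - 1 = 65 = 5 × 13, not prime.

q = 11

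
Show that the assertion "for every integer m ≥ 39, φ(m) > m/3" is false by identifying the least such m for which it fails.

m = 42

m = 39: φ(39) = 24 and 39/3 = 13, so φ(39) > 39/3.
m = 40: φ(40) = 16 and 40/3 = 40/3, so φ(40) > 40/3.
m = 41: φ(41) = 40 and 41/3 = 41/3, so φ(41) > 41/3.
m = 42: φ(42) = 12 and 42/3 = 14, so φ(42) ≤ 42/3.
Thus m = 42 disproves the claim, and no smaller m works.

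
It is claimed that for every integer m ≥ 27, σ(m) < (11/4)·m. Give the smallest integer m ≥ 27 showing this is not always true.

For m = 27, 28, 29, 30, …, 57, 58, 59 the conclusion holds.
m = 60: σ(60) = 168; 168 ≥ 165.

m = 60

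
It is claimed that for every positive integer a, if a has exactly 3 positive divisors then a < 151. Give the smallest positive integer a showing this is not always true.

The first 5 eligible values, up to a = 121, all satisfy the conclusion.
a = 169: τ(169) = 3; 169 ≥ 151.

a = 169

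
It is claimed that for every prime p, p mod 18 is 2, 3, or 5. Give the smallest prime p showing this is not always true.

p = 7

We need the least prime p for which the claim fails.
p = 2: 2 mod 18 = 2.
p = 3: 3 mod 18 = 3.
p = 5: 5 mod 18 = 5.
p = 7: 7 mod 18 = 7 — not in {2, 3, 5}.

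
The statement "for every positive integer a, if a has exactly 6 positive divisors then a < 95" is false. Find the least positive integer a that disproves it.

We need the least positive integer a for which a has exactly 6 positive divisors but the claim fails.
The first 14 eligible values, up to a = 92, all satisfy the conclusion.
a = 98: τ(98) = 6; 98 ≥ 95.
Hence a = 98 is a counterexample.

a = 98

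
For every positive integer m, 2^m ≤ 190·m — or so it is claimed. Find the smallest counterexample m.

For m = 1, 2, 3, 4, …, 9, 10, 11 the conclusion holds.
m = 12: 2^m = 4096 and 190·m = 2280, so 4096 > 2280.
Thus m = 12 disproves the claim, and no smaller m works.

m = 12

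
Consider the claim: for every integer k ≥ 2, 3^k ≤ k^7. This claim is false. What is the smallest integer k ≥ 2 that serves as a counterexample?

For k = 2, 3, 4, 5, …, 16, 17, 18 the conclusion holds.
k = 19: 3^k = 1162261467 and k^7 = 893871739, so 1162261467 > 893871739.

k = 19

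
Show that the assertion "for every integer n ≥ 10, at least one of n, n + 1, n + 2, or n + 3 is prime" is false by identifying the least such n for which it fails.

n = 24

For n = 10, 11, 12, 13, …, 21, 22, 23 the conclusion holds.
n = 24: 24 = 2 × 12; 25 = 5 × 5; 26 = 2 × 13; 27 = 3 × 9 — all composite.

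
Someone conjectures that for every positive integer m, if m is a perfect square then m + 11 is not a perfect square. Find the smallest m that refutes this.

m = 25

A counterexample is any positive integer m such that m is a perfect square but m + 11 is a perfect square; we check each in order.
m = 1: 1 + 11 = 12, not a perfect square.
m = 4: 4 + 11 = 15, not a perfect square.
m = 9: 9 + 11 = 20, not a perfect square.
m = 16: 16 + 11 = 27, not a perfect square.
m = 25: 25 = 5² and 25 + 11 = 36 = 6².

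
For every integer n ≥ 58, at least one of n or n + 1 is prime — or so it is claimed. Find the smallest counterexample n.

Check each integer n ≥ 58 in order until n, n + 1 are both composite.
For n = 58, 59, 60, 61 the conclusion holds.
n = 62: 62 = 2 × 31; 63 = 3 × 21 — both composite.

n = 62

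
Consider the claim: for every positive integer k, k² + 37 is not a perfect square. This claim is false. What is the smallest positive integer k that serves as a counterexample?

k = 18

For k = 1, 2, 3, 4, …, 15, 16, 17 the conclusion holds.
k = 18: 18² + 37 = 361 = 19², a perfect square.
Hence k = 18 is a counterexample.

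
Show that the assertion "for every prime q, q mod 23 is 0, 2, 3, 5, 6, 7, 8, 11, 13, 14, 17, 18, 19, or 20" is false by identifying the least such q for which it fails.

For q = 2, 3, 5, 7, …, 37, 41, 43 the conclusion holds.
q = 47: 47 mod 23 = 1 — not in {0, 2, 3, 5, 6, 7, 8, 11, 13, 14, 17, 18, 19, 20}.

q = 47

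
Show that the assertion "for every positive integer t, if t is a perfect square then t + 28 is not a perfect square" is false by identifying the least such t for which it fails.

t = 36

We need the least positive integer t for which t is a perfect square but t + 28 is a perfect square.
t = 1: 1 + 28 = 29, not a perfect square.
t = 4: 4 + 28 = 32, not a perfect square.
t = 9: 9 + 28 = 37, not a perfect square.
t = 16: 16 + 28 = 44, not a perfect square.
t = 25: 25 + 28 = 53, not a perfect square.
t = 36: 36 = 6² and 36 + 28 = 64 = 8².
So t = 36 is the smallest counterexample.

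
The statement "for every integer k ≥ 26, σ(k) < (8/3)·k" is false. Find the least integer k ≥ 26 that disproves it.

Check each integer k ≥ 26 in order until the claim fails.
For k = 26, 27, 28, 29, …, 57, 58, 59 the conclusion holds.
k = 60: σ(60) = 168; 168 ≥ 160.

k = 60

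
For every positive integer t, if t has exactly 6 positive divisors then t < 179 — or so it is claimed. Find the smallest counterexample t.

We need the least positive integer t for which t has exactly 6 positive divisors but the claim fails.
For t = 12, 18, 20, 28, …, 171, 172, 175 the conclusion holds.
t = 188: τ(188) = 6; 188 ≥ 179.

t = 188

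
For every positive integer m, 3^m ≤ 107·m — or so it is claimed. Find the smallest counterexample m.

The first 5 eligible values, up to m = 5, all satisfy the conclusion.
m = 6: 3^m = 729 and 107·m = 642, so 729 > 642.
Thus m = 6 disproves the claim, and no smaller m works.

m = 6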